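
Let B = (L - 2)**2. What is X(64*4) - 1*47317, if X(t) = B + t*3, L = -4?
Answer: -46513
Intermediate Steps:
B = 36 (B = (-4 - 2)**2 = (-6)**2 = 36)
X(t) = 36 + 3*t (X(t) = 36 + t*3 = 36 + 3*t)
X(64*4) - 1*47317 = (36 + 3*(64*4)) - 1*47317 = (36 + 3*256) - 47317 = (36 + 768) - 47317 = 804 - 47317 = -46513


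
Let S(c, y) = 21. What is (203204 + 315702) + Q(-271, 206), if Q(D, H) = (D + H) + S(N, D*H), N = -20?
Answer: 518862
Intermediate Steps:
Q(D, H) = 21 + D + H (Q(D, H) = (D + H) + 21 = 21 + D + H)
(203204 + 315702) + Q(-271, 206) = (203204 + 315702) + (21 - 271 + 206) = 518906 - 44 = 518862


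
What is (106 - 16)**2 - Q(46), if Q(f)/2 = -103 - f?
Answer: 8398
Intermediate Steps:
Q(f) = -206 - 2*f (Q(f) = 2*(-103 - f) = -206 - 2*f)
(106 - 16)**2 - Q(46) = (106 - 16)**2 - (-206 - 2*46) = 90**2 - (-206 - 92) = 8100 - 1*(-298) = 8100 + 298 = 8398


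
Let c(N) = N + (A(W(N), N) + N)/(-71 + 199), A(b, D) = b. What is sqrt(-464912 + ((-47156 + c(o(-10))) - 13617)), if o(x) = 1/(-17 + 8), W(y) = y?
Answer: 5*I*sqrt(12111785)/24 ≈ 725.04*I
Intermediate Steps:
o(x) = -1/9 (o(x) = 1/(-9) = -1/9)
c(N) = 65*N/64 (c(N) = N + (N + N)/(-71 + 199) = N + (2*N)/128 = N + (2*N)*(1/128) = N + N/64 = 65*N/64)
sqrt(-464912 + ((-47156 + c(o(-10))) - 13617)) = sqrt(-464912 + ((-47156 + (65/64)*(-1/9)) - 13617)) = sqrt(-464912 + ((-47156 - 65/576) - 13617)) = sqrt(-464912 + (-27161921/576 - 13617)) = sqrt(-464912 - 35005313/576) = sqrt(-302794625/576) = 5*I*sqrt(12111785)/24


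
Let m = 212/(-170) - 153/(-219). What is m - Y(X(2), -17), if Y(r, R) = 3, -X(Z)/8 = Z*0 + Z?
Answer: -22018/6205 ≈ -3.5484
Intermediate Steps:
X(Z) = -8*Z (X(Z) = -8*(Z*0 + Z) = -8*(0 + Z) = -8*Z)
m = -3403/6205 (m = 212*(-1/170) - 153*(-1/219) = -106/85 + 51/73 = -3403/6205 ≈ -0.54843)
m - Y(X(2), -17) = -3403/6205 - 1*3 = -3403/6205 - 3 = -22018/6205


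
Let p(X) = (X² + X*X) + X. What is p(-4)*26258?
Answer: 735224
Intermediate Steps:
p(X) = X + 2*X² (p(X) = (X² + X²) + X = 2*X² + X = X + 2*X²)
p(-4)*26258 = -4*(1 + 2*(-4))*26258 = -4*(1 - 8)*26258 = -4*(-7)*26258 = 28*26258 = 735224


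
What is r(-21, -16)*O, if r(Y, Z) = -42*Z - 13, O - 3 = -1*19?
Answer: -10544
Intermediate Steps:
O = -16 (O = 3 - 1*19 = 3 - 19 = -16)
r(Y, Z) = -13 - 42*Z
r(-21, -16)*O = (-13 - 42*(-16))*(-16) = (-13 + 672)*(-16) = 659*(-16) = -10544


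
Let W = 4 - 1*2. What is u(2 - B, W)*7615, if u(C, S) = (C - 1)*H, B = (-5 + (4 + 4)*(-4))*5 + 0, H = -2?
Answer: -2832780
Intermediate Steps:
B = -185 (B = (-5 + 8*(-4))*5 + 0 = (-5 - 32)*5 + 0 = -37*5 + 0 = -185 + 0 = -185)
W = 2 (W = 4 - 2 = 2)
u(C, S) = 2 - 2*C (u(C, S) = (C - 1)*(-2) = (-1 + C)*(-2) = 2 - 2*C)
u(2 - B, W)*7615 = (2 - 2*(2 - 1*(-185)))*7615 = (2 - 2*(2 + 185))*7615 = (2 - 2*187)*7615 = (2 - 374)*7615 = -372*7615 = -2832780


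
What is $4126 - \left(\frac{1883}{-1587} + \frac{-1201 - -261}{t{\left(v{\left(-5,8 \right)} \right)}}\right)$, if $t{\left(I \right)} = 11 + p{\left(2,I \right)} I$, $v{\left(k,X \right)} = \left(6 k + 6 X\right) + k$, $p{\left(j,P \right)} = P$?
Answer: $\frac{19674398}{4761} \approx 4132.4$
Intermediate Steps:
$v{\left(k,X \right)} = 6 X + 7 k$ ($v{\left(k,X \right)} = \left(6 X + 6 k\right) + k = 6 X + 7 k$)
$t{\left(I \right)} = 11 + I^{2}$ ($t{\left(I \right)} = 11 + I I = 11 + I^{2}$)
$4126 - \left(\frac{1883}{-1587} + \frac{-1201 - -261}{t{\left(v{\left(-5,8 \right)} \right)}}\right) = 4126 - \left(\frac{1883}{-1587} + \frac{-1201 - -261}{11 + \left(6 \cdot 8 + 7 \left(-5\right)\right)^{2}}\right) = 4126 - \left(1883 \left(- \frac{1}{1587}\right) + \frac{-1201 + 261}{11 + \left(48 - 35\right)^{2}}\right) = 4126 - \left(- \frac{1883}{1587} - \frac{940}{11 + 13^{2}}\right) = 4126 - \left(- \frac{1883}{1587} - \frac{940}{11 + 169}\right) = 4126 - \left(- \frac{1883}{1587} - \frac{940}{180}\right) = 4126 - \left(- \frac{1883}{1587} - \frac{47}{9}\right) = 4126 - - \frac{30512}{4761} = 4126 + \frac{30512}{4761} = \frac{19674398}{4761}$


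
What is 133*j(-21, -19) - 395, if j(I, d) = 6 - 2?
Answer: 137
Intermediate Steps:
j(I, d) = 4
133*j(-21, -19) - 395 = 133*4 - 395 = 532 - 395 = 137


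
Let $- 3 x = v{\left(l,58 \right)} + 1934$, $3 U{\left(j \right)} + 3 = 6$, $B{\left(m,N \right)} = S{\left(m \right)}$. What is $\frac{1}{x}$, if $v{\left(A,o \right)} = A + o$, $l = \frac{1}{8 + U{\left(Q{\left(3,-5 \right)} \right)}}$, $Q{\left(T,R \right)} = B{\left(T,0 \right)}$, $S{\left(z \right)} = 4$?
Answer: $- \frac{27}{17929} \approx -0.0015059$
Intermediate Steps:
$B{\left(m,N \right)} = 4$
$Q{\left(T,R \right)} = 4$
$U{\left(j \right)} = 1$ ($U{\left(j \right)} = -1 + \frac{1}{3} \cdot 6 = -1 + 2 = 1$)
$l = \frac{1}{9}$ ($l = \frac{1}{8 + 1} = \frac{1}{9} \approx 0.11111$)
$x = - \frac{17929}{27}$ ($x = - \frac{\left(\frac{1}{9} + 58\right) + 1934}{3} = - \frac{\frac{523}{9} + 1934}{3} = \left(- \frac{1}{3}\right) \frac{17929}{9} = - \frac{17929}{27} \approx -664.04$)
$\frac{1}{x} = \frac{1}{- \frac{17929}{27}} = - \frac{27}{17929}$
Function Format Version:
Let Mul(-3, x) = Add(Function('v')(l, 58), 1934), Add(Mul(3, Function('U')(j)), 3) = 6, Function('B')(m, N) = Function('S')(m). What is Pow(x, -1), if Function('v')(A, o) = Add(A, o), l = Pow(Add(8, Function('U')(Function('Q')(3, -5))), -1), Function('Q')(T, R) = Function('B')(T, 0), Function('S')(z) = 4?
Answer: Rational(-27, 17929) ≈ -0.0015059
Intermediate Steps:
Function('B')(m, N) = 4
Function('Q')(T, R) = 4
Function('U')(j) = 1 (Function('U')(j) = Add(-1, Mul(Rational(1, 3), 6)) = Add(-1, 2) = 1)
l = Rational(1, 9) (l = Pow(Add(8, 1), -1) = Pow(9, -1) = Rational(1, 9) ≈ 0.11111)
x = Rational(-17929, 27) (x = Mul(Rational(-1, 3), Add(Add(Rational(1, 9), 58), 1934)) = Mul(Rational(-1, 3), Add(Rational(523, 9), 1934)) = Mul(Rational(-1, 3), Rational(17929, 9)) = Rational(-17929, 27) ≈ -664.04)
Pow(x, -1) = Pow(Rational(-17929, 27), -1) = Rational(-27, 17929)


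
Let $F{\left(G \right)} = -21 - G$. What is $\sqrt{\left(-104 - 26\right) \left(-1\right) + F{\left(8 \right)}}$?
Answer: $\sqrt{101} \approx 10.05$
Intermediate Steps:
$\sqrt{\left(-104 - 26\right) \left(-1\right) + F{\left(8 \right)}} = \sqrt{\left(-104 - 26\right) \left(-1\right) - 29} = \sqrt{\left(-130\right) \left(-1\right) - 29} = \sqrt{130 - 29} = \sqrt{101}$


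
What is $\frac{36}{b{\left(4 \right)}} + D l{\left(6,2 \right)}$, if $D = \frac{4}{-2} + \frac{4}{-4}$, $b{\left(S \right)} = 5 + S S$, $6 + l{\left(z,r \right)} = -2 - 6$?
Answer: $\frac{306}{7} \approx 43.714$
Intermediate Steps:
$l{\left(z,r \right)} = -14$ ($l{\left(z,r \right)} = -6 - 8 = -14$)
$b{\left(S \right)} = 5 + S^{2}$
$D = -3$ ($D = 4 \left(- \frac{1}{2}\right) + 4 \left(- \frac{1}{4}\right) = -2 - 1 = -3$)
$\frac{36}{b{\left(4 \right)}} + D l{\left(6,2 \right)} = \frac{36}{5 + 4^{2}} - -42 = \frac{36}{5 + 16} + 42 = \frac{36}{21} + 42 = 36 \cdot \frac{1}{21} + 42 = \frac{12}{7} + 42 = \frac{306}{7}$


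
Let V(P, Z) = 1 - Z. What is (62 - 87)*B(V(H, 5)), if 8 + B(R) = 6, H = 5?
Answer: 50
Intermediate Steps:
B(R) = -2 (B(R) = -8 + 6 = -2)
(62 - 87)*B(V(H, 5)) = (62 - 87)*(-2) = -25*(-2) = 50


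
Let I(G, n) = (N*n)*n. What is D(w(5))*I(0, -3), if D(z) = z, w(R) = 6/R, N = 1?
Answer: 54/5 ≈ 10.800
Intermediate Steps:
I(G, n) = n² (I(G, n) = (1*n)*n = n*n = n²)
D(w(5))*I(0, -3) = (6/5)*(-3)² = (6*(⅕))*9 = (6/5)*9 = 54/5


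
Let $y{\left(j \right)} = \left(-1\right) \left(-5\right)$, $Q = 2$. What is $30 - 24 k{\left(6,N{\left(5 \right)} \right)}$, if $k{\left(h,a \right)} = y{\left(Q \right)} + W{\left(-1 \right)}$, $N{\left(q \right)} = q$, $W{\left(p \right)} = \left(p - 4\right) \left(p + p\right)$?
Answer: $-330$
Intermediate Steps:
$W{\left(p \right)} = 2 p \left(-4 + p\right)$ ($W{\left(p \right)} = \left(-4 + p\right) 2 p = 2 p \left(-4 + p\right)$)
$y{\left(j \right)} = 5$
$k{\left(h,a \right)} = 15$ ($k{\left(h,a \right)} = 5 + 2 \left(-1\right) \left(-4 - 1\right) = 5 + 2 \left(-1\right) \left(-5\right) = 5 + 10 = 15$)
$30 - 24 k{\left(6,N{\left(5 \right)} \right)} = 30 - 360 = -330$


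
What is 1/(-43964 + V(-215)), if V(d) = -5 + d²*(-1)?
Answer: -1/90194 ≈ -1.1087e-5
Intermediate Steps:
V(d) = -5 - d²
1/(-43964 + V(-215)) = 1/(-43964 + (-5 - 1*(-215)²)) = 1/(-43964 + (-5 - 1*46225)) = 1/(-43964 + (-5 - 46225)) = 1/(-43964 - 46230) = 1/(-90194) = -1/90194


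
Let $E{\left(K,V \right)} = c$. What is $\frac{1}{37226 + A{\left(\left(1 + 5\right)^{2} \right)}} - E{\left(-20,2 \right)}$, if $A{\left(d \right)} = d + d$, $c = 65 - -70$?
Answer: $- \frac{5035229}{37298} \approx -135.0$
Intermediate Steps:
$c = 135$ ($c = 65 + 70 = 135$)
$E{\left(K,V \right)} = 135$
$A{\left(d \right)} = 2 d$
$\frac{1}{37226 + A{\left(\left(1 + 5\right)^{2} \right)}} - E{\left(-20,2 \right)} = \frac{1}{37226 + 2 \left(1 + 5\right)^{2}} - 135 = \frac{1}{37226 + 2 \cdot 6^{2}} - 135 = \frac{1}{37226 + 2 \cdot 36} - 135 = \frac{1}{37226 + 72} - 135 = \frac{1}{37298} - 135 = - \frac{5035229}{37298}$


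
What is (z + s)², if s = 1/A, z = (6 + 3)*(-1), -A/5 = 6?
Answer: 73441/900 ≈ 81.601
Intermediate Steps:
A = -30 (A = -5*6 = -30)
z = -9 (z = 9*(-1) = -9)
s = -1/30 (s = 1/(-30) = -1/30 ≈ -0.033333)
(z + s)² = (-9 - 1/30)² = (-271/30)² = 73441/900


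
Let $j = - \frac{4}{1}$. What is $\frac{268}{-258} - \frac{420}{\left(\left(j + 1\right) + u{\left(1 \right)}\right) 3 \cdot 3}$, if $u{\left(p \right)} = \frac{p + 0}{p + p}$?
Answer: $\frac{758}{43} \approx 17.628$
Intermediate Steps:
$u{\left(p \right)} = \frac{1}{2}$ ($u{\left(p \right)} = \frac{p}{2 p} = p \frac{1}{2 p} = \frac{1}{2}$)
$j = -4$ ($j = \left(-4\right) 1 = -4$)
$\frac{268}{-258} - \frac{420}{\left(\left(j + 1\right) + u{\left(1 \right)}\right) 3 \cdot 3} = \frac{268}{-258} - \frac{420}{\left(\left(-4 + 1\right) + \frac{1}{2}\right) 3 \cdot 3} = 268 \left(- \frac{1}{258}\right) - \frac{420}{\left(-3 + \frac{1}{2}\right) 3 \cdot 3} = - \frac{134}{129} - \frac{420}{\left(- \frac{5}{2}\right) 3 \cdot 3} = - \frac{134}{129} - \frac{420}{\left(- \frac{15}{2}\right) 3} = - \frac{134}{129} - \frac{420}{- \frac{45}{2}} = - \frac{134}{129} - - \frac{56}{3} = - \frac{134}{129} + \frac{56}{3} = \frac{758}{43}$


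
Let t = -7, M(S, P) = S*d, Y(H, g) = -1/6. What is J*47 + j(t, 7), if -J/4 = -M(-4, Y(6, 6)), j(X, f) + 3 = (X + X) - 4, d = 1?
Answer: -773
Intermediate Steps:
Y(H, g) = -1/6 (Y(H, g) = -1*1/6 = -1/6)
M(S, P) = S (M(S, P) = S*1 = S)
j(X, f) = -7 + 2*X (j(X, f) = -3 + ((X + X) - 4) = -3 + (2*X - 4) = -3 + (-4 + 2*X) = -7 + 2*X)
J = -16 (J = -(-4)*(-4) = -4*4 = -16)
J*47 + j(t, 7) = -16*47 + (-7 + 2*(-7)) = -752 + (-7 - 14) = -752 - 21 = -773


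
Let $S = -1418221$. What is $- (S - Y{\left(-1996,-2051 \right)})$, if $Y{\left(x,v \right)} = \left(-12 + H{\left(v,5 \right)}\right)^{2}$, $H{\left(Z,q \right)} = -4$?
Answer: $1418477$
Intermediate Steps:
$Y{\left(x,v \right)} = 256$ ($Y{\left(x,v \right)} = \left(-12 - 4\right)^{2} = \left(-16\right)^{2} = 256$)
$- (S - Y{\left(-1996,-2051 \right)}) = - (-1418221 - 256) = \left(-1\right) \left(-1418477\right) = 1418477$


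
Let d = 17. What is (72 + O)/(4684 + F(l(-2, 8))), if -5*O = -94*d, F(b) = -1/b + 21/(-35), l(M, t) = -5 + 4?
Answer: 979/11711 ≈ 0.083597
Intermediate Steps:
l(M, t) = -1
F(b) = -⅗ - 1/b (F(b) = -1/b + 21*(-1/35) = -1/b - ⅗ = -⅗ - 1/b)
O = 1598/5 (O = -(-94)*17/5 = -⅕*(-1598) = 1598/5 ≈ 319.60)
(72 + O)/(4684 + F(l(-2, 8))) = (72 + 1598/5)/(4684 + (-⅗ - 1/(-1))) = 1958/(5*(4684 + (-⅗ - 1*(-1)))) = 1958/(5*(4684 + (-⅗ + 1))) = 1958/(5*(4684 + ⅖)) = 1958/(5*(23422/5)) = (1958/5)*(5/23422) = 979/11711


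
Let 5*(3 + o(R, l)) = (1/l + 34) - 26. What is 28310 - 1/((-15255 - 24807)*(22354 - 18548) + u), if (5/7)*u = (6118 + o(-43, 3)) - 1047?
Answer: 64745907542285/2287033117 ≈ 28310.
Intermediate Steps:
o(R, l) = -7/5 + 1/(5*l) (o(R, l) = -3 + ((1/l + 34) - 26)/5 = -3 + ((34 + 1/l) - 26)/5 = -3 + (8 + 1/l)/5 = -3 + (8/5 + 1/(5*l)) = -7/5 + 1/(5*l))
u = 106463/15 (u = 7*((6118 + (1/5)*(1 - 7*3)/3) - 1047)/5 = 7*((6118 + (1/5)*(1/3)*(1 - 21)) - 1047)/5 = 7*((6118 + (1/5)*(1/3)*(-20)) - 1047)/5 = 7*((6118 - 4/3) - 1047)/5 = 7*(18350/3 - 1047)/5 = (7/5)*(15209/3) = 106463/15 ≈ 7097.5)
28310 - 1/((-15255 - 24807)*(22354 - 18548) + u) = 28310 - 1/((-15255 - 24807)*(22354 - 18548) + 106463/15) = 28310 - 1/(-40062*3806 + 106463/15) = 28310 - 1/(-152475972 + 106463/15) = 28310 - 1/(-2287033117/15) = 28310 - 1*(-15/2287033117) = 28310 + 15/2287033117 = 64745907542285/2287033117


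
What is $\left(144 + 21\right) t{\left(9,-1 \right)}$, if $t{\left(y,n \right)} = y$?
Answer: $1485$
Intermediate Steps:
$\left(144 + 21\right) t{\left(9,-1 \right)} = \left(144 + 21\right) 9 = 165 \cdot 9 = 1485$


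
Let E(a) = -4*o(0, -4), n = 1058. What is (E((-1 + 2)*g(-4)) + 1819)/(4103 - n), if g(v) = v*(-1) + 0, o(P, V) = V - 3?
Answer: 1847/3045 ≈ 0.60657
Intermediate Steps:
o(P, V) = -3 + V
g(v) = -v (g(v) = -v + 0 = -v)
E(a) = 28 (E(a) = -4*(-3 - 4) = -4*(-7) = 28)
(E((-1 + 2)*g(-4)) + 1819)/(4103 - n) = (28 + 1819)/(4103 - 1*1058) = 1847/(4103 - 1058) = 1847/3045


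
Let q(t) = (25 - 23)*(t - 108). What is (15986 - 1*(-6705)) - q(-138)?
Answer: 23183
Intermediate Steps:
q(t) = -216 + 2*t (q(t) = 2*(-108 + t) = -216 + 2*t)
(15986 - 1*(-6705)) - q(-138) = (15986 - 1*(-6705)) - (-216 + 2*(-138)) = (15986 + 6705) - (-216 - 276) = 22691 - 1*(-492) = 22691 + 492 = 23183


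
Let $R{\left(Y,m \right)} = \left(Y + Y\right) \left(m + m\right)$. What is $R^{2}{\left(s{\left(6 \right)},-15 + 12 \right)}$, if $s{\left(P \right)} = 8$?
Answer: $9216$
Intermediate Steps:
$R{\left(Y,m \right)} = 4 Y m$ ($R{\left(Y,m \right)} = 2 Y 2 m = 4 Y m$)
$R^{2}{\left(s{\left(6 \right)},-15 + 12 \right)} = \left(4 \cdot 8 \left(-15 + 12\right)\right)^{2} = \left(4 \cdot 8 \left(-3\right)\right)^{2} = \left(-96\right)^{2} = 9216$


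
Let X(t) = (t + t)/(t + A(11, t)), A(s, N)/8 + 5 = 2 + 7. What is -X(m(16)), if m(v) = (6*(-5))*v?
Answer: -15/7 ≈ -2.1429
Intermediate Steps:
m(v) = -30*v
A(s, N) = 32 (A(s, N) = -40 + 8*(2 + 7) = -40 + 8*9 = -40 + 72 = 32)
X(t) = 2*t/(32 + t) (X(t) = (t + t)/(t + 32) = (2*t)/(32 + t) = 2*t/(32 + t))
-X(m(16)) = -2*(-30*16)/(32 - 30*16) = -2*(-480)/(32 - 480) = -2*(-480)/(-448) = -2*(-480)*(-1)/448 = -1*15/7 = -15/7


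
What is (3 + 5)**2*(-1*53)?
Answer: -3392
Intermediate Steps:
(3 + 5)**2*(-1*53) = 8**2*(-53) = 64*(-53) = -3392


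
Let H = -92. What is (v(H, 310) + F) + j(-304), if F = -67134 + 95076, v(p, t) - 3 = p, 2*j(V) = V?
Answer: 27701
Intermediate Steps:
j(V) = V/2
v(p, t) = 3 + p
F = 27942
(v(H, 310) + F) + j(-304) = ((3 - 92) + 27942) + (1/2)*(-304) = (-89 + 27942) - 152 = 27853 - 152 = 27701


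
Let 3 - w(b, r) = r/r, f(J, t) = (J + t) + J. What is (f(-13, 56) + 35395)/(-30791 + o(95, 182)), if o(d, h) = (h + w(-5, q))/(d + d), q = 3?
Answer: -3365375/2925053 ≈ -1.1505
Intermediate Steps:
f(J, t) = t + 2*J
w(b, r) = 2 (w(b, r) = 3 - r/r = 3 - 1*1 = 3 - 1 = 2)
o(d, h) = (2 + h)/(2*d) (o(d, h) = (h + 2)/(d + d) = (2 + h)/((2*d)) = (2 + h)*(1/(2*d)) = (2 + h)/(2*d))
(f(-13, 56) + 35395)/(-30791 + o(95, 182)) = ((56 + 2*(-13)) + 35395)/(-30791 + (½)*(2 + 182)/95) = ((56 - 26) + 35395)/(-30791 + (½)*(1/95)*184) = (30 + 35395)/(-30791 + 92/95) = 35425/(-2925053/95) = 35425*(-95/2925053) = -3365375/2925053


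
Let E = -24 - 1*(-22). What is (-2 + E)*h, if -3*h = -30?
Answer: -40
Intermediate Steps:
h = 10 (h = -⅓*(-30) = 10)
E = -2 (E = -24 + 22 = -2)
(-2 + E)*h = (-2 - 2)*10 = -4*10 = -40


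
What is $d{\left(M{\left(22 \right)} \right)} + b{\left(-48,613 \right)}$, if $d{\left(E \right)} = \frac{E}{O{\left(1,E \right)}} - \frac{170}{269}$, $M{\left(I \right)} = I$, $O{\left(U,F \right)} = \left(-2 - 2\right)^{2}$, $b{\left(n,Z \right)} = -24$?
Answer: $- \frac{50049}{2152} \approx -23.257$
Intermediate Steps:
$O{\left(U,F \right)} = 16$ ($O{\left(U,F \right)} = \left(-4\right)^{2} = 16$)
$d{\left(E \right)} = - \frac{170}{269} + \frac{E}{16}$ ($d{\left(E \right)} = \frac{E}{16} - \frac{170}{269} = - \frac{170}{269} + \frac{E}{16}$)
$d{\left(M{\left(22 \right)} \right)} + b{\left(-48,613 \right)} = \left(- \frac{170}{269} + \frac{1}{16} \cdot 22\right) - 24 = \left(- \frac{170}{269} + \frac{11}{8}\right) - 24 = \frac{1599}{2152} - 24 = - \frac{50049}{2152}$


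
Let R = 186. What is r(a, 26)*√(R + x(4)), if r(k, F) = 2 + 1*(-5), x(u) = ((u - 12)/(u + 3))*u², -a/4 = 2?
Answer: -3*√8218/7 ≈ -38.851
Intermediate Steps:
a = -8 (a = -4*2 = -8)
x(u) = u²*(-12 + u)/(3 + u) (x(u) = ((-12 + u)/(3 + u))*u² = u²*(-12 + u)/(3 + u))
r(k, F) = -3 (r(k, F) = 2 - 5 = -3)
r(a, 26)*√(R + x(4)) = -3*√(186 + 4²*(-12 + 4)/(3 + 4)) = -3*√(186 + 16*(-8)/7) = -3*√(186 + 16*(⅐)*(-8)) = -3*√(186 - 128/7) = -3*√8218/7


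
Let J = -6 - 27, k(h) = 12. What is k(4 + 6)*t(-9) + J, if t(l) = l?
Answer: -141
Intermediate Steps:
J = -33
k(4 + 6)*t(-9) + J = 12*(-9) - 33 = -108 - 33 = -141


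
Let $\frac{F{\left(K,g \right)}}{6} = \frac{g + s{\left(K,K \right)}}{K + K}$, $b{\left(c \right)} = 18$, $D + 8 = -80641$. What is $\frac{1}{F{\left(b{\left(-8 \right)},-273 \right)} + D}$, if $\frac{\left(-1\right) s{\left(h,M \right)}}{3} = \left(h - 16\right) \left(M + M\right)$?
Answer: $- \frac{2}{161461} \approx -1.2387 \cdot 10^{-5}$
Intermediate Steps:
$D = -80649$ ($D = -8 - 80641 = -80649$)
$s{\left(h,M \right)} = - 6 M \left(-16 + h\right)$ ($s{\left(h,M \right)} = - 3 \left(h - 16\right) \left(M + M\right) = - 3 \left(-16 + h\right) 2 M = - 3 \cdot 2 M \left(-16 + h\right) = - 6 M \left(-16 + h\right)$)
$F{\left(K,g \right)} = \frac{3 \left(g + 6 K \left(16 - K\right)\right)}{K}$ ($F{\left(K,g \right)} = 6 \frac{g + 6 K \left(16 - K\right)}{K + K} = 6 \frac{g + 6 K \left(16 - K\right)}{2 K} = \frac{3 \left(g + 6 K \left(16 - K\right)\right)}{K}$)
$\frac{1}{F{\left(b{\left(-8 \right)},-273 \right)} + D} = \frac{1}{\left(288 - 324 + 3 \left(-273\right) \frac{1}{18}\right) - 80649} = \frac{1}{\left(288 - 324 - \frac{91}{2}\right) - 80649} = \frac{1}{- \frac{163}{2} - 80649} = \frac{1}{- \frac{161461}{2}} = - \frac{2}{161461}$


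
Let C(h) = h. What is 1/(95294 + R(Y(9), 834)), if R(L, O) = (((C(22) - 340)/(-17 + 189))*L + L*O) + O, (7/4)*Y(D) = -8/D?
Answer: 903/86421904 ≈ 1.0449e-5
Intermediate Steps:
Y(D) = -32/(7*D) (Y(D) = 4*(-8/D)/7 = -32/(7*D))
R(L, O) = O - 159*L/86 + L*O (R(L, O) = (((22 - 340)/(-17 + 189))*L + L*O) + O = ((-318/172)*L + L*O) + O = ((-318*1/172)*L + L*O) + O = (-159*L/86 + L*O) + O = O - 159*L/86 + L*O)
1/(95294 + R(Y(9), 834)) = 1/(95294 + (834 - (-2544)/(301*9) - 32/7/9*834)) = 1/(95294 + (834 - (-2544)/(301*9) - 32/7*1/9*834)) = 1/(95294 + (834 - 159/86*(-32/63) - 32/63*834)) = 1/(95294 + (834 + 848/903 - 8896/21)) = 1/(95294 + 371422/903) = 1/(86421904/903) = 903/86421904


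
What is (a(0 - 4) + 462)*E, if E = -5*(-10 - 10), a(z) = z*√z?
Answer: 46200 - 800*I ≈ 46200.0 - 800.0*I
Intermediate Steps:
a(z) = z^(3/2)
E = 100 (E = -5*(-20) = 100)
(a(0 - 4) + 462)*E = ((0 - 4)^(3/2) + 462)*100 = ((-4)^(3/2) + 462)*100 = (-8*I + 462)*100 = (462 - 8*I)*100 = 46200 - 800*I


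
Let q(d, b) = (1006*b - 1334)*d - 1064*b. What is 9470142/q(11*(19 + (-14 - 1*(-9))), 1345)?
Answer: 526119/11485348 ≈ 0.045808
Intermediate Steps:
q(d, b) = -1064*b + d*(-1334 + 1006*b) (q(d, b) = (-1334 + 1006*b)*d - 1064*b = d*(-1334 + 1006*b) - 1064*b = -1064*b + d*(-1334 + 1006*b))
9470142/q(11*(19 + (-14 - 1*(-9))), 1345) = 9470142/(-14674*(19 + (-14 - 1*(-9))) - 1064*1345 + 1006*1345*(11*(19 + (-14 - 1*(-9))))) = 9470142/(-14674*(19 + (-14 + 9)) - 1431080 + 1006*1345*(11*(19 + (-14 + 9)))) = 9470142/(-14674*(19 - 5) - 1431080 + 1006*1345*(11*(19 - 5))) = 9470142/(-14674*14 - 1431080 + 1006*1345*(11*14)) = 9470142/(-1334*154 - 1431080 + 1006*1345*154) = 9470142/(-205436 - 1431080 + 208372780) = 9470142/206736264 = 9470142*(1/206736264) = 526119/11485348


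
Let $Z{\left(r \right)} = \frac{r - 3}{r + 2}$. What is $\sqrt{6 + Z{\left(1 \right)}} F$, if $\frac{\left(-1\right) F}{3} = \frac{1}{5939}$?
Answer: $- \frac{4 \sqrt{3}}{5939} \approx -0.0011666$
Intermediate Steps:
$F = - \frac{3}{5939} \approx -0.00050514$
$Z{\left(r \right)} = \frac{-3 + r}{2 + r}$
$\sqrt{6 + Z{\left(1 \right)}} F = \sqrt{6 + \frac{-3 + 1}{2 + 1}} \left(- \frac{3}{5939}\right) = \sqrt{6 + \frac{1}{3} \left(-2\right)} \left(- \frac{3}{5939}\right) = \sqrt{6 - \frac{2}{3}} \left(- \frac{3}{5939}\right) = \sqrt{\frac{16}{3}} \left(- \frac{3}{5939}\right) = \frac{4 \sqrt{3}}{3} \left(- \frac{3}{5939}\right) = - \frac{4 \sqrt{3}}{5939}$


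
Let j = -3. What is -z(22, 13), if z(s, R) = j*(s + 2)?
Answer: 72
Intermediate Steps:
z(s, R) = -6 - 3*s (z(s, R) = -3*(s + 2) = -3*(2 + s) = -6 - 3*s)
-z(22, 13) = -(-6 - 3*22) = -(-6 - 66) = -1*(-72) = 72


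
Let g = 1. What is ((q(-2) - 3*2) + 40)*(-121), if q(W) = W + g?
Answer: -3993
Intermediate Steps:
q(W) = 1 + W (q(W) = W + 1 = 1 + W)
((q(-2) - 3*2) + 40)*(-121) = (((1 - 2) - 3*2) + 40)*(-121) = ((-1 - 6) + 40)*(-121) = (-7 + 40)*(-121) = 33*(-121) = -3993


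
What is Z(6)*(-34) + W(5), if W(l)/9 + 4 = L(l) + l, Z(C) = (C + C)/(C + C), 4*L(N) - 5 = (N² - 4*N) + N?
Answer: 35/4 ≈ 8.7500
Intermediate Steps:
L(N) = 5/4 - 3*N/4 + N²/4 (L(N) = 5/4 + ((N² - 4*N) + N)/4 = 5/4 + (N² - 3*N)/4 = 5/4 + (-3*N/4 + N²/4) = 5/4 - 3*N/4 + N²/4)
Z(C) = 1 (Z(C) = (2*C)/((2*C)) = (2*C)*(1/(2*C)) = 1)
W(l) = -99/4 + 9*l/4 + 9*l²/4 (W(l) = -36 + 9*((5/4 - 3*l/4 + l²/4) + l) = -36 + 9*(5/4 + l/4 + l²/4) = -36 + (45/4 + 9*l/4 + 9*l²/4) = -99/4 + 9*l/4 + 9*l²/4)
Z(6)*(-34) + W(5) = 1*(-34) + (-99/4 + (9/4)*5 + (9/4)*5²) = -34 + (-99/4 + 45/4 + (9/4)*25) = -34 + (-99/4 + 45/4 + 225/4) = -34 + 171/4 = 35/4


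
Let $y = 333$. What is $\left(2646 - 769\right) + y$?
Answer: $2210$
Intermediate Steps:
$\left(2646 - 769\right) + y = \left(2646 - 769\right) + 333 = 1877 + 333 = 2210$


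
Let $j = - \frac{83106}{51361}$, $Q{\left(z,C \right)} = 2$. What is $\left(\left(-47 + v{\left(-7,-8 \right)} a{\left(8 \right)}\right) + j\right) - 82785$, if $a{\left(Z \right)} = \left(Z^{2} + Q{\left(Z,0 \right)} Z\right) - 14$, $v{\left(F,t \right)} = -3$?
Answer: $- \frac{4264586936}{51361} \approx -83032.0$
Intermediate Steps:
$j = - \frac{83106}{51361}$ ($j = \left(-83106\right) \frac{1}{51361} = - \frac{83106}{51361} \approx -1.6181$)
$a{\left(Z \right)} = -14 + Z^{2} + 2 Z$ ($a{\left(Z \right)} = \left(Z^{2} + 2 Z\right) - 14 = -14 + Z^{2} + 2 Z$)
$\left(\left(-47 + v{\left(-7,-8 \right)} a{\left(8 \right)}\right) + j\right) - 82785 = \left(\left(-47 - 3 \left(-14 + 8^{2} + 2 \cdot 8\right)\right) - \frac{83106}{51361}\right) - 82785 = \left(\left(-47 - 3 \left(-14 + 64 + 16\right)\right) - \frac{83106}{51361}\right) - 82785 = \left(\left(-47 - 198\right) - \frac{83106}{51361}\right) - 82785 = \left(-245 - \frac{83106}{51361}\right) - 82785 = - \frac{12666551}{51361} - 82785 = - \frac{4264586936}{51361}$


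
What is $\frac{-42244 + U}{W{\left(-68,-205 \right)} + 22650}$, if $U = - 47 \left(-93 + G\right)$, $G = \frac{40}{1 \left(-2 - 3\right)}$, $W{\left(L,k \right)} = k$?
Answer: $- \frac{37497}{22445} \approx -1.6706$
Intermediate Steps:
$G = -8$ ($G = \frac{40}{1 \left(-5\right)} = \frac{40}{-5} = 40 \left(- \frac{1}{5}\right) = -8$)
$U = 4747$ ($U = - 47 \left(-93 - 8\right) = \left(-47\right) \left(-101\right) = 4747$)
$\frac{-42244 + U}{W{\left(-68,-205 \right)} + 22650} = \frac{-42244 + 4747}{-205 + 22650} = - \frac{37497}{22445}$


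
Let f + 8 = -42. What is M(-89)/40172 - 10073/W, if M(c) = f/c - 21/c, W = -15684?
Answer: 4501898881/7009391334 ≈ 0.64227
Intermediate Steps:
f = -50 (f = -8 - 42 = -50)
M(c) = -71/c (M(c) = -50/c - 21/c = -71/c)
M(-89)/40172 - 10073/W = -71/(-89)/40172 - 10073/(-15684) = -71*(-1/89)*(1/40172) - 10073*(-1/15684) = (71/89)*(1/40172) + 10073/15684 = 71/3575308 + 10073/15684 = 4501898881/7009391334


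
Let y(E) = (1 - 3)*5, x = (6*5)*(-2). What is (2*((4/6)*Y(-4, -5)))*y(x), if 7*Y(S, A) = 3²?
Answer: -120/7 ≈ -17.143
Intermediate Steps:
x = -60 (x = 30*(-2) = -60)
y(E) = -10 (y(E) = -2*5 = -10)
Y(S, A) = 9/7 (Y(S, A) = (⅐)*3² = (⅐)*9 = 9/7)
(2*((4/6)*Y(-4, -5)))*y(x) = (2*((4/6)*(9/7)))*(-10) = (2*(((⅙)*4)*(9/7)))*(-10) = (2*((⅔)*(9/7)))*(-10) = (2*(6/7))*(-10) = (12/7)*(-10) = -120/7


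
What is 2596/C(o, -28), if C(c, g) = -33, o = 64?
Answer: -236/3 ≈ -78.667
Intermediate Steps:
2596/C(o, -28) = 2596/(-33) = 2596*(-1/33) = -236/3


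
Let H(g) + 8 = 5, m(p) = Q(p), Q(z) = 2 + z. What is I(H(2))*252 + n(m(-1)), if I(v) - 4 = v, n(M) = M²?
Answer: 253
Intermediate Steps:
m(p) = 2 + p
H(g) = -3 (H(g) = -8 + 5 = -3)
I(v) = 4 + v
I(H(2))*252 + n(m(-1)) = (4 - 3)*252 + (2 - 1)² = 1*252 + 1² = 252 + 1 = 253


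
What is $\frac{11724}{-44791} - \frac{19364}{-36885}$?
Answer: $\frac{434893184}{1652116035} \approx 0.26323$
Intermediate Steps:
$\frac{11724}{-44791} - \frac{19364}{-36885} = 11724 \left(- \frac{1}{44791}\right) - - \frac{19364}{36885} = - \frac{11724}{44791} + \frac{19364}{36885} = \frac{434893184}{1652116035}$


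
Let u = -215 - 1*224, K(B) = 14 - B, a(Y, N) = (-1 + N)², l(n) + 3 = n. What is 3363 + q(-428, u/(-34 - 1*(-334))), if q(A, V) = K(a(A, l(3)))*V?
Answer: 1003193/300 ≈ 3344.0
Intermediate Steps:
l(n) = -3 + n
u = -439 (u = -215 - 224 = -439)
q(A, V) = 13*V (q(A, V) = (14 - (-1 + (-3 + 3))²)*V = (14 - (-1 + 0)²)*V = (14 - 1*(-1)²)*V = (14 - 1*1)*V = (14 - 1)*V = 13*V)
3363 + q(-428, u/(-34 - 1*(-334))) = 3363 + 13*(-439/(-34 - 1*(-334))) = 3363 + 13*(-439/(-34 + 334)) = 3363 + 13*(-439/300) = 3363 - 5707/300 = 1003193/300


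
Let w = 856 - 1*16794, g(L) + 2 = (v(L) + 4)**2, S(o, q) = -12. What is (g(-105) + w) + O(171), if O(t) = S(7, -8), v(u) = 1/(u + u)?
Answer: -702779279/44100 ≈ -15936.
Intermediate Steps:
v(u) = 1/(2*u)
g(L) = -2 + (4 + 1/(2*L))**2 (g(L) = -2 + (1/(2*L) + 4)**2 = -2 + (4 + 1/(2*L))**2)
w = -15938 (w = 856 - 16794 = -15938)
O(t) = -12
(g(-105) + w) + O(171) = ((14 + 4/(-105) + (1/4)/(-105)**2) - 15938) - 12 = ((14 + 4*(-1/105) + (1/4)*(1/11025)) - 15938) - 12 = ((14 - 4/105 + 1/44100) - 15938) - 12 = (615721/44100 - 15938) - 12 = -702250079/44100 - 12 = -702779279/44100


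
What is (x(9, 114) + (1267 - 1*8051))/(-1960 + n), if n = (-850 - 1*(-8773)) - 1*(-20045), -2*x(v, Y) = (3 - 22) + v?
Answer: -6779/26008 ≈ -0.26065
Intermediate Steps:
x(v, Y) = 19/2 - v/2 (x(v, Y) = -((3 - 22) + v)/2 = -(-19 + v)/2 = 19/2 - v/2)
n = 27968 (n = (-850 + 8773) + 20045 = 7923 + 20045 = 27968)
(x(9, 114) + (1267 - 1*8051))/(-1960 + n) = ((19/2 - ½*9) + (1267 - 1*8051))/(-1960 + 27968) = ((19/2 - 9/2) + (1267 - 8051))/26008 = (5 - 6784)*(1/26008) = -6779*1/26008 = -6779/26008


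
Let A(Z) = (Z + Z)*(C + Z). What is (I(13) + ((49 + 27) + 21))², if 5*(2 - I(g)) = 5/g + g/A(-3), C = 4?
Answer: 1501485001/152100 ≈ 9871.7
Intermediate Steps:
A(Z) = 2*Z*(4 + Z) (A(Z) = (Z + Z)*(4 + Z) = (2*Z)*(4 + Z) = 2*Z*(4 + Z))
I(g) = 2 - 1/g + g/30 (I(g) = 2 - (5/g + g/((2*(-3)*(4 - 3))))/5 = 2 - (5/g + g/((2*(-3)*1)))/5 = 2 - (5/g + g/(-6))/5 = 2 - (5/g + g*(-⅙))/5 = 2 - (5/g - g/6)/5 = 2 + (-1/g + g/30) = 2 - 1/g + g/30)
(I(13) + ((49 + 27) + 21))² = ((2 - 1/13 + (1/30)*13) + ((49 + 27) + 21))² = ((2 - 1*1/13 + 13/30) + (76 + 21))² = ((2 - 1/13 + 13/30) + 97)² = (919/390 + 97)² = (38749/390)² = 1501485001/152100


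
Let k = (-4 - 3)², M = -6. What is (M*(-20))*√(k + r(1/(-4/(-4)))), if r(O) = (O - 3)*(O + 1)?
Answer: 360*√5 ≈ 804.98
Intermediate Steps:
k = 49 (k = (-7)² = 49)
r(O) = (1 + O)*(-3 + O) (r(O) = (-3 + O)*(1 + O) = (1 + O)*(-3 + O))
(M*(-20))*√(k + r(1/(-4/(-4)))) = (-6*(-20))*√(49 + (-3 + (1/(-4/(-4)))² - 2/((-4/(-4))))) = 120*√(49 + (-3 + (1/(-4*(-¼)))² - 2/((-4*(-¼))))) = 120*√(49 + (-3 + (1/1)² - 2/1)) = 120*√(49 + (-3 + 1² - 2*1)) = 120*√(49 + (-3 + 1 - 2)) = 120*√(49 - 4) = 120*√45 = 120*(3*√5) = 360*√5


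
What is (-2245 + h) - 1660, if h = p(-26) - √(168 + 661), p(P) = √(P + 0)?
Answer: -3905 - √829 + I*√26 ≈ -3933.8 + 5.099*I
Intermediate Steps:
p(P) = √P
h = -√829 + I*√26 (h = √(-26) - √(168 + 661) = I*√26 - √829 = -√829 + I*√26 ≈ -28.792 + 5.099*I)
(-2245 + h) - 1660 = (-2245 + (-√829 + I*√26)) - 1660 = (-2245 - √829 + I*√26) - 1660 = -3905 - √829 + I*√26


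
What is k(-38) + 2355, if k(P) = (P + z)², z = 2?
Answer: 3651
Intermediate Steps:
k(P) = (2 + P)² (k(P) = (P + 2)² = (2 + P)²)
k(-38) + 2355 = (2 - 38)² + 2355 = (-36)² + 2355 = 1296 + 2355 = 3651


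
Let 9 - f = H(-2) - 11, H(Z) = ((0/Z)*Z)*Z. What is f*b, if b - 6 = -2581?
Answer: -51500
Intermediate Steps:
b = -2575 (b = 6 - 2581 = -2575)
H(Z) = 0 (H(Z) = (0*Z)*Z = 0*Z = 0)
f = 20 (f = 9 - (0 - 11) = 9 - 1*(-11) = 9 + 11 = 20)
f*b = 20*(-2575) = -51500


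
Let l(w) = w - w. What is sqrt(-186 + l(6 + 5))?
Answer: I*sqrt(186) ≈ 13.638*I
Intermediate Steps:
l(w) = 0
sqrt(-186 + l(6 + 5)) = sqrt(-186 + 0) = sqrt(-186) = I*sqrt(186)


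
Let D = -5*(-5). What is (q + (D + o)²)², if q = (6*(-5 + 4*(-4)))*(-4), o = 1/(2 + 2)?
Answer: 333610225/256 ≈ 1.3032e+6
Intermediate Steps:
o = ¼ (o = 1/4 = ¼ ≈ 0.25000)
D = 25
q = 504 (q = (6*(-5 - 16))*(-4) = (6*(-21))*(-4) = -126*(-4) = 504)
(q + (D + o)²)² = (504 + (25 + ¼)²)² = (504 + (101/4)²)² = (504 + 10201/16)² = (18265/16)² = 333610225/256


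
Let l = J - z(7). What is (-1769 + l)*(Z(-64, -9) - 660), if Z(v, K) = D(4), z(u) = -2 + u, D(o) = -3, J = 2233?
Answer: -304317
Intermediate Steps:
Z(v, K) = -3
l = 2228 (l = 2233 - (-2 + 7) = 2233 - 1*5 = 2233 - 5 = 2228)
(-1769 + l)*(Z(-64, -9) - 660) = (-1769 + 2228)*(-3 - 660) = 459*(-663) = -304317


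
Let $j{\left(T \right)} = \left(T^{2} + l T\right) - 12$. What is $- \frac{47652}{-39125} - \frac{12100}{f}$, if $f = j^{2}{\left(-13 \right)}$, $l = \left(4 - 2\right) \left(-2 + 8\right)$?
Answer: $- \frac{473364848}{39125} \approx -12099.0$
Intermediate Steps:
$l = 12$ ($l = 2 \cdot 6 = 12$)
$j{\left(T \right)} = -12 + T^{2} + 12 T$ ($j{\left(T \right)} = \left(T^{2} + 12 T\right) - 12 = -12 + T^{2} + 12 T$)
$f = 1$ ($f = \left(-12 + \left(-13\right)^{2} + 12 \left(-13\right)\right)^{2} = \left(-12 + 169 - 156\right)^{2} = 1^{2} = 1$)
$- \frac{47652}{-39125} - \frac{12100}{f} = - \frac{47652}{-39125} - \frac{12100}{1} = \left(-47652\right) \left(- \frac{1}{39125}\right) - 12100 = \frac{47652}{39125} - 12100 = - \frac{473364848}{39125}$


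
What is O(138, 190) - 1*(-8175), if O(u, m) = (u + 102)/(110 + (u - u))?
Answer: 89949/11 ≈ 8177.2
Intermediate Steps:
O(u, m) = 51/55 + u/110 (O(u, m) = (102 + u)/(110 + 0) = (102 + u)/110 = (102 + u)*(1/110) = 51/55 + u/110)
O(138, 190) - 1*(-8175) = (51/55 + (1/110)*138) - 1*(-8175) = (51/55 + 69/55) + 8175 = 24/11 + 8175 = 89949/11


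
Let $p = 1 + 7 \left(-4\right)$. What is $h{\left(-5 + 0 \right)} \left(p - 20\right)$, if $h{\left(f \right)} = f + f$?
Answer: $470$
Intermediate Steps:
$p = -27$ ($p = 1 - 28 = -27$)
$h{\left(f \right)} = 2 f$
$h{\left(-5 + 0 \right)} \left(p - 20\right) = 2 \left(-5 + 0\right) \left(-27 - 20\right) = 2 \left(-5\right) \left(-47\right) = \left(-10\right) \left(-47\right) = 470$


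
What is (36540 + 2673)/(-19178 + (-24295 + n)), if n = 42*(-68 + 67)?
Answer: -4357/4835 ≈ -0.90114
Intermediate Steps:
n = -42 (n = 42*(-1) = -42)
(36540 + 2673)/(-19178 + (-24295 + n)) = (36540 + 2673)/(-19178 + (-24295 - 42)) = 39213/(-19178 - 24337) = 39213/(-43515) = 39213*(-1/43515) = -4357/4835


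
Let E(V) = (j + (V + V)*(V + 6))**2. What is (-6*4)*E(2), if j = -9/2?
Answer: -18150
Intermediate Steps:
j = -9/2 ≈ -4.5000
E(V) = (-9/2 + 2*V*(6 + V))**2 (E(V) = (-9/2 + (V + V)*(V + 6))**2 = (-9/2 + (2*V)*(6 + V))**2 = (-9/2 + 2*V*(6 + V))**2)
(-6*4)*E(2) = (-6*4)*((-9 + 4*2**2 + 24*2)**2/4) = (-1*24)*((-9 + 4*4 + 48)**2/4) = -6*(-9 + 16 + 48)**2 = -6*55**2 = -6*3025 = -24*3025/4 = -18150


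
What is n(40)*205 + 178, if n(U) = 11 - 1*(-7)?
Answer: 3868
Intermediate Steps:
n(U) = 18 (n(U) = 11 + 7 = 18)
n(40)*205 + 178 = 18*205 + 178 = 3690 + 178 = 3868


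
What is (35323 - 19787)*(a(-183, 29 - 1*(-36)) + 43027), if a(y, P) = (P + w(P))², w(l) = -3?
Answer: 728187856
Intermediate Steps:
a(y, P) = (-3 + P)² (a(y, P) = (P - 3)² = (-3 + P)²)
(35323 - 19787)*(a(-183, 29 - 1*(-36)) + 43027) = (35323 - 19787)*((-3 + (29 - 1*(-36)))² + 43027) = 15536*((-3 + (29 + 36))² + 43027) = 15536*((-3 + 65)² + 43027) = 15536*(62² + 43027) = 15536*(3844 + 43027) = 15536*46871 = 728187856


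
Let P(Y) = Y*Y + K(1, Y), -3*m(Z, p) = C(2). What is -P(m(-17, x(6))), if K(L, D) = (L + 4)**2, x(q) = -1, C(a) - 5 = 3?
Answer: -289/9 ≈ -32.111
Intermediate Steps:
C(a) = 8 (C(a) = 5 + 3 = 8)
m(Z, p) = -8/3 (m(Z, p) = -1/3*8 = -8/3)
K(L, D) = (4 + L)**2
P(Y) = 25 + Y**2 (P(Y) = Y*Y + (4 + 1)**2 = Y**2 + 5**2 = Y**2 + 25 = 25 + Y**2)
-P(m(-17, x(6))) = -(25 + (-8/3)**2) = -(25 + 64/9) = -1*289/9 = -289/9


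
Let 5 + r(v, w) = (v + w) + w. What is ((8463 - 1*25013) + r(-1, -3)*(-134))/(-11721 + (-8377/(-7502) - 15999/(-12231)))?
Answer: 457010842068/358420289339 ≈ 1.2751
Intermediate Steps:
r(v, w) = -5 + v + 2*w (r(v, w) = -5 + ((v + w) + w) = -5 + (v + 2*w) = -5 + v + 2*w)
((8463 - 1*25013) + r(-1, -3)*(-134))/(-11721 + (-8377/(-7502) - 15999/(-12231))) = ((8463 - 1*25013) + (-5 - 1 + 2*(-3))*(-134))/(-11721 + (-8377/(-7502) - 15999/(-12231))) = ((8463 - 25013) + (-5 - 1 - 6)*(-134))/(-11721 + (-8377*(-1/7502) - 15999*(-1/12231))) = (-16550 - 12*(-134))/(-11721 + (8377/7502 + 5333/4077)) = (-16550 + 1608)/(-11721 + 74161195/30585654) = -14942/(-358420289339/30585654) = -14942*(-30585654/358420289339) = 457010842068/358420289339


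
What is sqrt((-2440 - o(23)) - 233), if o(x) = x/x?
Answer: I*sqrt(2674) ≈ 51.711*I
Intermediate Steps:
o(x) = 1
sqrt((-2440 - o(23)) - 233) = sqrt((-2440 - 1*1) - 233) = sqrt((-2440 - 1) - 233) = sqrt(-2441 - 233) = sqrt(-2674) = I*sqrt(2674)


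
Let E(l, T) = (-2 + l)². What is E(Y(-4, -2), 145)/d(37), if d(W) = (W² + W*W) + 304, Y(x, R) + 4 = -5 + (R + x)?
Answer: 289/3042 ≈ 0.095003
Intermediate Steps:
Y(x, R) = -9 + R + x (Y(x, R) = -4 + (-5 + (R + x)) = -4 + (-5 + R + x) = -9 + R + x)
d(W) = 304 + 2*W² (d(W) = (W² + W²) + 304 = 2*W² + 304 = 304 + 2*W²)
E(Y(-4, -2), 145)/d(37) = (-2 + (-9 - 2 - 4))²/(304 + 2*37²) = (-2 - 15)²/(304 + 2*1369) = (-17)²/(304 + 2738) = 289/3042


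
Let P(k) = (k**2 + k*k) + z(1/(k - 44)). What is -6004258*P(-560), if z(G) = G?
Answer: -1137292923513071/302 ≈ -3.7659e+12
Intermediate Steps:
P(k) = 1/(-44 + k) + 2*k**2 (P(k) = (k**2 + k*k) + 1/(k - 44) = (k**2 + k**2) + 1/(-44 + k) = 2*k**2 + 1/(-44 + k) = 1/(-44 + k) + 2*k**2)
-6004258*P(-560) = -6004258*(1 + 2*(-560)**2*(-44 - 560))/(-44 - 560) = -6004258*(1 + 2*313600*(-604))/(-604) = -6004258*(-(1 - 378828800)/604) = -6004258*(-1/604*(-378828799)) = -6004258/(1/(378828799/604)) = -6004258/604/378828799 = -6004258*378828799/604 = -1137292923513071/302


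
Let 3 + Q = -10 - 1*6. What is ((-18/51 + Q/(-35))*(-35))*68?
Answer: -452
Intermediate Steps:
Q = -19 (Q = -3 + (-10 - 1*6) = -3 + (-10 - 6) = -3 - 16 = -19)
((-18/51 + Q/(-35))*(-35))*68 = ((-18/51 - 19/(-35))*(-35))*68 = ((-18*1/51 - 19*(-1/35))*(-35))*68 = ((-6/17 + 19/35)*(-35))*68 = ((113/595)*(-35))*68 = -113/17*68 = -452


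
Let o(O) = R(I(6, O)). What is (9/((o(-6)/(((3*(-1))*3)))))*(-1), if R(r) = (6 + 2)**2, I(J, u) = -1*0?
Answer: 81/64 ≈ 1.2656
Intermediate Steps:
I(J, u) = 0
R(r) = 64 (R(r) = 8**2 = 64)
o(O) = 64
(9/((o(-6)/(((3*(-1))*3)))))*(-1) = (9/((64/(((3*(-1))*3)))))*(-1) = (9/((64/((-3*3)))))*(-1) = (9/((64/(-9))))*(-1) = (9/((64*(-1/9))))*(-1) = (9/(-64/9))*(-1) = (9*(-9/64))*(-1) = -81/64*(-1) = 81/64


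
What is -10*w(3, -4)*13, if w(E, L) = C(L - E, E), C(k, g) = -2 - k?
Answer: -650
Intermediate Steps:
w(E, L) = -2 + E - L (w(E, L) = -2 - (L - E) = -2 + (E - L) = -2 + E - L)
-10*w(3, -4)*13 = -10*(-2 + 3 - 1*(-4))*13 = -10*(-2 + 3 + 4)*13 = -10*5*13 = -50*13 = -650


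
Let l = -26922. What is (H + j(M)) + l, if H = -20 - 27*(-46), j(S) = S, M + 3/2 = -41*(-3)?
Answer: -51157/2 ≈ -25579.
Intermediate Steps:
M = 243/2 (M = -3/2 - 41*(-3) = -3/2 + 123 = 243/2 ≈ 121.50)
H = 1222 (H = -20 + 1242 = 1222)
(H + j(M)) + l = (1222 + 243/2) - 26922 = 2687/2 - 26922 = -51157/2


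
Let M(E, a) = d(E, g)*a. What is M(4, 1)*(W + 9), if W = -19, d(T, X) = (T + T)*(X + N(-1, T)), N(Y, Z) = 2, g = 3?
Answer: -400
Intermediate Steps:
d(T, X) = 2*T*(2 + X) (d(T, X) = (T + T)*(X + 2) = (2*T)*(2 + X) = 2*T*(2 + X))
M(E, a) = 10*E*a (M(E, a) = (2*E*(2 + 3))*a = (2*E*5)*a = (10*E)*a = 10*E*a)
M(4, 1)*(W + 9) = (10*4*1)*(-19 + 9) = 40*(-10) = -400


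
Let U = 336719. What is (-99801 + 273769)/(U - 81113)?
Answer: 86984/127803 ≈ 0.68061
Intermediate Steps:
(-99801 + 273769)/(U - 81113) = (-99801 + 273769)/(336719 - 81113) = 173968/255606 = 173968*(1/255606) = 86984/127803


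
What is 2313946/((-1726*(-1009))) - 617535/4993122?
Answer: 1746392746787/1449281954858 ≈ 1.2050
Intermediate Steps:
2313946/((-1726*(-1009))) - 617535/4993122 = 2313946/1741534 - 617535*1/4993122 = 2313946*(1/1741534) - 205845/1664374 = 1156973/870767 - 205845/1664374 = 1746392746787/1449281954858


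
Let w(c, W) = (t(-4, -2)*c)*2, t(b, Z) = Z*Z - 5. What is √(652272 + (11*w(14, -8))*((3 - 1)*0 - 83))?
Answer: 2*√169459 ≈ 823.31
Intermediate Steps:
t(b, Z) = -5 + Z² (t(b, Z) = Z² - 5 = -5 + Z²)
w(c, W) = -2*c (w(c, W) = ((-5 + (-2)²)*c)*2 = ((-5 + 4)*c)*2 = -c*2 = -2*c)
√(652272 + (11*w(14, -8))*((3 - 1)*0 - 83)) = √(652272 + (11*(-2*14))*((3 - 1)*0 - 83)) = √(652272 + (11*(-28))*(2*0 - 83)) = √(652272 - 308*(0 - 83)) = √(652272 - 308*(-83)) = √(652272 + 25564) = √677836 = 2*√169459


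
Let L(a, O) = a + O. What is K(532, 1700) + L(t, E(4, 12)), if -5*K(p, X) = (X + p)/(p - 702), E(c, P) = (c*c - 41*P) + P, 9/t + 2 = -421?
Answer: -9216373/19975 ≈ -461.40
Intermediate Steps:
t = -1/47 (t = 9/(-2 - 421) = 9/(-423) = 9*(-1/423) = -1/47 ≈ -0.021277)
E(c, P) = c**2 - 40*P (E(c, P) = (c**2 - 41*P) + P = c**2 - 40*P)
K(p, X) = -(X + p)/(5*(-702 + p)) (K(p, X) = -(X + p)/(5*(p - 702)) = -(X + p)/(5*(-702 + p)))
L(a, O) = O + a
K(532, 1700) + L(t, E(4, 12)) = (-1*1700 - 1*532)/(5*(-702 + 532)) + ((4**2 - 40*12) - 1/47) = (1/5)*(-1700 - 532)/(-170) + ((16 - 480) - 1/47) = (1/5)*(-1/170)*(-2232) + (-464 - 1/47) = 1116/425 - 21809/47 = -9216373/19975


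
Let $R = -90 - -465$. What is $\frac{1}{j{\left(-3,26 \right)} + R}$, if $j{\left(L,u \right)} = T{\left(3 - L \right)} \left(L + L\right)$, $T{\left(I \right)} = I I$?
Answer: $\frac{1}{159} \approx 0.0062893$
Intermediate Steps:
$T{\left(I \right)} = I^{2}$
$j{\left(L,u \right)} = 2 L \left(3 - L\right)^{2}$ ($j{\left(L,u \right)} = \left(3 - L\right)^{2} \left(L + L\right) = \left(3 - L\right)^{2} \cdot 2 L = 2 L \left(3 - L\right)^{2}$)
$R = 375$ ($R = -90 + 465 = 375$)
$\frac{1}{j{\left(-3,26 \right)} + R} = \frac{1}{2 \left(-3\right) \left(-3 - 3\right)^{2} + 375} = \frac{1}{2 \left(-3\right) \left(-6\right)^{2} + 375} = \frac{1}{2 \left(-3\right) 36 + 375} = \frac{1}{-216 + 375} = \frac{1}{159}$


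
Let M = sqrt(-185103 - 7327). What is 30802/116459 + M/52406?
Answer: 30802/116459 + I*sqrt(192430)/52406 ≈ 0.26449 + 0.0083706*I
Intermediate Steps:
M = I*sqrt(192430) (M = sqrt(-192430) = I*sqrt(192430) ≈ 438.67*I)
30802/116459 + M/52406 = 30802/116459 + (I*sqrt(192430))/52406 = 30802*(1/116459) + (I*sqrt(192430))*(1/52406) = 30802/116459 + I*sqrt(192430)/52406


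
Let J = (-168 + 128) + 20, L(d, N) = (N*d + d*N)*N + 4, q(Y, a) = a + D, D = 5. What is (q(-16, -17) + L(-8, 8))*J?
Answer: 20640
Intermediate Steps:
q(Y, a) = 5 + a (q(Y, a) = a + 5 = 5 + a)
L(d, N) = 4 + 2*d*N² (L(d, N) = (N*d + N*d)*N + 4 = (2*N*d)*N + 4 = 2*d*N² + 4 = 4 + 2*d*N²)
J = -20 (J = -40 + 20 = -20)
(q(-16, -17) + L(-8, 8))*J = ((5 - 17) + (4 + 2*(-8)*8²))*(-20) = (-12 + (4 + 2*(-8)*64))*(-20) = (-12 + (4 - 1024))*(-20) = (-12 - 1020)*(-20) = -1032*(-20) = 20640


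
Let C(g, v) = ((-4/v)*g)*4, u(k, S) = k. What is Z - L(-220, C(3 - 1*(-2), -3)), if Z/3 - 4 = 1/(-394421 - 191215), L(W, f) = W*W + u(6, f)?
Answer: -9447089529/195212 ≈ -48394.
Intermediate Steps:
C(g, v) = -16*g/v (C(g, v) = -4*g/v*4 = -16*g/v)
L(W, f) = 6 + W**2 (L(W, f) = W*W + 6 = W**2 + 6 = 6 + W**2)
Z = 2342543/195212 (Z = 12 + 3/(-394421 - 191215) = 12 + 3/(-585636) = 12 + 3*(-1/585636) = 12 - 1/195212 = 2342543/195212 ≈ 12.000)
Z - L(-220, C(3 - 1*(-2), -3)) = 2342543/195212 - (6 + (-220)**2) = 2342543/195212 - (6 + 48400) = 2342543/195212 - 1*48406 = 2342543/195212 - 48406 = -9447089529/195212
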